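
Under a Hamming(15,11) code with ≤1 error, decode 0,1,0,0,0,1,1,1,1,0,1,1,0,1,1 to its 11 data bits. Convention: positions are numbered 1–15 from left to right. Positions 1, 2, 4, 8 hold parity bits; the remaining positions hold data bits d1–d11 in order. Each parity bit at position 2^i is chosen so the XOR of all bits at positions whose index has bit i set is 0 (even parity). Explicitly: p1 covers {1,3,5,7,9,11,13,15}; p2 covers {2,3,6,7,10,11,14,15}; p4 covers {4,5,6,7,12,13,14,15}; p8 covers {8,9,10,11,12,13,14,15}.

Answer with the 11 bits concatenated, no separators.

00111011011

s1 (pos 1,3,5,7,9,11,13,15): 0⊕0⊕0⊕1⊕1⊕1⊕0⊕1 = 0
s2 (pos 2,3,6,7,10,11,14,15): 1⊕0⊕1⊕1⊕0⊕1⊕1⊕1 = 0
s4 (pos 4,5,6,7,12,13,14,15): 0⊕0⊕1⊕1⊕1⊕0⊕1⊕1 = 1
s8 (pos 8,9,10,11,12,13,14,15): 1⊕1⊕0⊕1⊕1⊕0⊕1⊕1 = 0
Syndrome s8…s1 = 0100 → error at position 4.
Flip position 4: 010001111011011 → 010101111011011
Read data bits from positions 3,5,6,7,9,10,11,12,13,14,15: 00111011011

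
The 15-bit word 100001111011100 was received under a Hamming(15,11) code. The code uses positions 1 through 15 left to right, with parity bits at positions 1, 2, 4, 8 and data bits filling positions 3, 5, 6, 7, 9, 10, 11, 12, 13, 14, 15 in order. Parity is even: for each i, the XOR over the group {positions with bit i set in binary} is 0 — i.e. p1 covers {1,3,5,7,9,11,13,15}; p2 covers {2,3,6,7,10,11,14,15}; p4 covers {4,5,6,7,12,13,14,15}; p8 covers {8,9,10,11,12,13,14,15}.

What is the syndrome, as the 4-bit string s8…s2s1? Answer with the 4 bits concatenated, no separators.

1011

s1 (pos 1,3,5,7,9,11,13,15): 1⊕0⊕0⊕1⊕1⊕1⊕1⊕0 = 1
s2 (pos 2,3,6,7,10,11,14,15): 0⊕0⊕1⊕1⊕0⊕1⊕0⊕0 = 1
s4 (pos 4,5,6,7,12,13,14,15): 0⊕0⊕1⊕1⊕1⊕1⊕0⊕0 = 0
s8 (pos 8,9,10,11,12,13,14,15): 1⊕1⊕0⊕1⊕1⊕1⊕0⊕0 = 1
Syndrome s8…s1 = 1011 → error at position 11.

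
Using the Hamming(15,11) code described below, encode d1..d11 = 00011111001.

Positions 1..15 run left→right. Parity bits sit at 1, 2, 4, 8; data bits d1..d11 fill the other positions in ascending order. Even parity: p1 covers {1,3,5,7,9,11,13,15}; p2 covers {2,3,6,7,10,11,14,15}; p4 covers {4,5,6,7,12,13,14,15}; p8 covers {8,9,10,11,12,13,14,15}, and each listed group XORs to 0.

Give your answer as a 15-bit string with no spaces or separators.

000100111111001

Place data at non-parity positions: p1 p2 0 p4 0 0 1 p8 1 1 1 1 0 0 1
p1 (pos 1,3,5,7,9,11,13,15): XOR of data positions = 0⊕0⊕1⊕1⊕1⊕0⊕1 = 0
p2 (pos 2,3,6,7,10,11,14,15): XOR of data positions = 0⊕0⊕1⊕1⊕1⊕0⊕1 = 0
p4 (pos 4,5,6,7,12,13,14,15): XOR of data positions = 0⊕0⊕1⊕1⊕0⊕0⊕1 = 1
p8 (pos 8,9,10,11,12,13,14,15): XOR of data positions = 1⊕1⊕1⊕1⊕0⊕0⊕1 = 1
Codeword: 000100111111001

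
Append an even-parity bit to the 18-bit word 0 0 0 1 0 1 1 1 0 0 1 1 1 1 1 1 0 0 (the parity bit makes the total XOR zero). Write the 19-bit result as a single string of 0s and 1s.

0001011100111111000

XOR of the 18 data bits: 0⊕0⊕0⊕1⊕0⊕1⊕1⊕1⊕0⊕0⊕1⊕1⊕1⊕1⊕1⊕1⊕0⊕0 = 0
Parity bit = 0 (so all 19 bits XOR to 0).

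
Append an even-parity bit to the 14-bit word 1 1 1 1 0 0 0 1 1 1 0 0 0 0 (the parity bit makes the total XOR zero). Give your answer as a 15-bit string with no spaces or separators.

111100011100001

XOR of the 14 data bits: 1⊕1⊕1⊕1⊕0⊕0⊕0⊕1⊕1⊕1⊕0⊕0⊕0⊕0 = 1
Parity bit = 1 (so all 15 bits XOR to 0).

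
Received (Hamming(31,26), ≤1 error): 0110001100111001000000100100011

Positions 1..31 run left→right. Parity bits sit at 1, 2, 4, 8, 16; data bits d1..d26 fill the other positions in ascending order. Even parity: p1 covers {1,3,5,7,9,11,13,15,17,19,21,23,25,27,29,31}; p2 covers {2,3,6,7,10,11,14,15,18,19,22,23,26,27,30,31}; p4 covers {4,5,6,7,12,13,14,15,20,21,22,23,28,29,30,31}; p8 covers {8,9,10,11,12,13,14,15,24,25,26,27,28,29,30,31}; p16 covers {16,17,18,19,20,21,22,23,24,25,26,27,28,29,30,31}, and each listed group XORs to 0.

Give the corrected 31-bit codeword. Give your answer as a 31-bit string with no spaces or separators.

s1 (pos 1,3,5,7,9,11,13,15,17,19,21,23,25,27,29,31): 0⊕1⊕0⊕1⊕0⊕1⊕1⊕0⊕0⊕0⊕0⊕1⊕0⊕0⊕0⊕1 = 0
s2 (pos 2,3,6,7,10,11,14,15,18,19,22,23,26,27,30,31): 1⊕1⊕0⊕1⊕0⊕1⊕0⊕0⊕0⊕0⊕0⊕1⊕1⊕0⊕1⊕1 = 0
s4 (pos 4,5,6,7,12,13,14,15,20,21,22,23,28,29,30,31): 0⊕0⊕0⊕1⊕1⊕1⊕0⊕0⊕0⊕0⊕0⊕1⊕0⊕0⊕1⊕1 = 0
s8 (pos 8,9,10,11,12,13,14,15,24,25,26,27,28,29,30,31): 1⊕0⊕0⊕1⊕1⊕1⊕0⊕0⊕0⊕0⊕1⊕0⊕0⊕0⊕1⊕1 = 1
s16 (pos 16,17,18,19,20,21,22,23,24,25,26,27,28,29,30,31): 1⊕0⊕0⊕0⊕0⊕0⊕0⊕1⊕0⊕0⊕1⊕0⊕0⊕0⊕1⊕1 = 1
Syndrome s16…s1 = 11000 → error at position 24.
Flip position 24: 0110001100111001000000100100011 → 0110001100111001000000110100011

0110001100111001000000110100011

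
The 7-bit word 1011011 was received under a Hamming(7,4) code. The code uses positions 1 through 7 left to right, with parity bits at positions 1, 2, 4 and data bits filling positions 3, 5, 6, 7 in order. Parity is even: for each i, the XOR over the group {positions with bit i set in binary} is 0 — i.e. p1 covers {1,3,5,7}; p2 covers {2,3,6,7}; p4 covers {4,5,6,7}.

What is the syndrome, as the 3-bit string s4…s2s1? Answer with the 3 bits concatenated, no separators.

s1 (pos 1,3,5,7): 1⊕1⊕0⊕1 = 1
s2 (pos 2,3,6,7): 0⊕1⊕1⊕1 = 1
s4 (pos 4,5,6,7): 1⊕0⊕1⊕1 = 1
Syndrome s4…s1 = 111 → error at position 7.

111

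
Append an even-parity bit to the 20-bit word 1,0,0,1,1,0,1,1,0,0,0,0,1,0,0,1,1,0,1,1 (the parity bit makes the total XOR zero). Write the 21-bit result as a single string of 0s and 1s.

100110110000100110110

XOR of the 20 data bits: 1⊕0⊕0⊕1⊕1⊕0⊕1⊕1⊕0⊕0⊕0⊕0⊕1⊕0⊕0⊕1⊕1⊕0⊕1⊕1 = 0
Parity bit = 0 (so all 21 bits XOR to 0).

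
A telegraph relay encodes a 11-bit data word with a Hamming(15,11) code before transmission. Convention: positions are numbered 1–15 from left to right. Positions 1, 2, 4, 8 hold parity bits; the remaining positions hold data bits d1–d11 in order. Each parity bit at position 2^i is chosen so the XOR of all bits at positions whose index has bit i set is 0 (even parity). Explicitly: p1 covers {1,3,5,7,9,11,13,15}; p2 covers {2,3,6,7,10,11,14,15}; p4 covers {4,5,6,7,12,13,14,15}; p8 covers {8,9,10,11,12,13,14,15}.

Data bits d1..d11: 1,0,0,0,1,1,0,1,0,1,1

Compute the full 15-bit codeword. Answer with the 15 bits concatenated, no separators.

101100011101011

Place data at non-parity positions: p1 p2 1 p4 0 0 0 p8 1 1 0 1 0 1 1
p1 (pos 1,3,5,7,9,11,13,15): XOR of data positions = 1⊕0⊕0⊕1⊕0⊕0⊕1 = 1
p2 (pos 2,3,6,7,10,11,14,15): XOR of data positions = 1⊕0⊕0⊕1⊕0⊕1⊕1 = 0
p4 (pos 4,5,6,7,12,13,14,15): XOR of data positions = 0⊕0⊕0⊕1⊕0⊕1⊕1 = 1
p8 (pos 8,9,10,11,12,13,14,15): XOR of data positions = 1⊕1⊕0⊕1⊕0⊕1⊕1 = 1
Codeword: 101100011101011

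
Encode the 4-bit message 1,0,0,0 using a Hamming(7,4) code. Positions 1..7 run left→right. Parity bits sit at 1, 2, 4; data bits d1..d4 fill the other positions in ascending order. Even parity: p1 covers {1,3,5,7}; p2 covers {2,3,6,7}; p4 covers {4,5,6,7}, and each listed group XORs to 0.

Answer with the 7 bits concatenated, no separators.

Place data at non-parity positions: p1 p2 1 p4 0 0 0
p1 (pos 1,3,5,7): XOR of data positions = 1⊕0⊕0 = 1
p2 (pos 2,3,6,7): XOR of data positions = 1⊕0⊕0 = 1
p4 (pos 4,5,6,7): XOR of data positions = 0⊕0⊕0 = 0
Codeword: 1110000

1110000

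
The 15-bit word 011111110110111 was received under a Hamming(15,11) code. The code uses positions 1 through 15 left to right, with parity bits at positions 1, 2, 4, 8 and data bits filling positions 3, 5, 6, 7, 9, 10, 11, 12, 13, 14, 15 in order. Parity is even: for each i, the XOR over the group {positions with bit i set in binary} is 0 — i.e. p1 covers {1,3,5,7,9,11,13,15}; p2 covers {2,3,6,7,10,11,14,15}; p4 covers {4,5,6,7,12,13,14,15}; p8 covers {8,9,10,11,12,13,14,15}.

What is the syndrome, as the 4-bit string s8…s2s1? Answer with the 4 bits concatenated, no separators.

s1 (pos 1,3,5,7,9,11,13,15): 0⊕1⊕1⊕1⊕0⊕1⊕1⊕1 = 0
s2 (pos 2,3,6,7,10,11,14,15): 1⊕1⊕1⊕1⊕1⊕1⊕1⊕1 = 0
s4 (pos 4,5,6,7,12,13,14,15): 1⊕1⊕1⊕1⊕0⊕1⊕1⊕1 = 1
s8 (pos 8,9,10,11,12,13,14,15): 1⊕0⊕1⊕1⊕0⊕1⊕1⊕1 = 0
Syndrome s8…s1 = 0100 → error at position 4.

0100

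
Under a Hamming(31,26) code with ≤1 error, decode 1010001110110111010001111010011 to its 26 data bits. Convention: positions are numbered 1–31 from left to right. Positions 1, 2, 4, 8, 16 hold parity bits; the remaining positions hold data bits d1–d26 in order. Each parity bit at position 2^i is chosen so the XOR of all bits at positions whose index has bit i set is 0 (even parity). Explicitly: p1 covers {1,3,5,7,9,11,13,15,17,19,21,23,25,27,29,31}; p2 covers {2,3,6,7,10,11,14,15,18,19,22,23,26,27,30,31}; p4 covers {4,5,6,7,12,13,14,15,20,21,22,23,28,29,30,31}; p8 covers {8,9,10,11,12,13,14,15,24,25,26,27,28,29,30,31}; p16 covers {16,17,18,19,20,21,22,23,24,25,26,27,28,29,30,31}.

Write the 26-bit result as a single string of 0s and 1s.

s1 (pos 1,3,5,7,9,11,13,15,17,19,21,23,25,27,29,31): 1⊕1⊕0⊕1⊕1⊕1⊕0⊕1⊕0⊕0⊕0⊕1⊕1⊕1⊕0⊕1 = 0
s2 (pos 2,3,6,7,10,11,14,15,18,19,22,23,26,27,30,31): 0⊕1⊕0⊕1⊕0⊕1⊕1⊕1⊕1⊕0⊕1⊕1⊕0⊕1⊕1⊕1 = 1
s4 (pos 4,5,6,7,12,13,14,15,20,21,22,23,28,29,30,31): 0⊕0⊕0⊕1⊕1⊕0⊕1⊕1⊕0⊕0⊕1⊕1⊕0⊕0⊕1⊕1 = 0
s8 (pos 8,9,10,11,12,13,14,15,24,25,26,27,28,29,30,31): 1⊕1⊕0⊕1⊕1⊕0⊕1⊕1⊕1⊕1⊕0⊕1⊕0⊕0⊕1⊕1 = 1
s16 (pos 16,17,18,19,20,21,22,23,24,25,26,27,28,29,30,31): 1⊕0⊕1⊕0⊕0⊕0⊕1⊕1⊕1⊕1⊕0⊕1⊕0⊕0⊕1⊕1 = 1
Syndrome s16…s1 = 11010 → error at position 26.
Flip position 26: 1010001110110111010001111010011 → 1010001110110111010001111110011
Read data bits from positions 3,5,6,7,9,10,11,12,13,14,15,17,18,19,20,21,22,23,24,25,26,27,28,29,30,31: 10011011011010001111110011

10011011011010001111110011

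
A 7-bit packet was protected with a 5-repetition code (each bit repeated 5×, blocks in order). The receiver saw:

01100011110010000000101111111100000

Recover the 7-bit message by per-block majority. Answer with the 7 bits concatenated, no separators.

Block 1 (01100): 2 ones → 0
Block 2 (01111): 4 ones → 1
Block 3 (00100): 1 one → 0
Block 4 (00000): 0 ones → 0
Block 5 (10111): 4 ones → 1
Block 6 (11111): 5 ones → 1
Block 7 (00000): 0 ones → 0

0100110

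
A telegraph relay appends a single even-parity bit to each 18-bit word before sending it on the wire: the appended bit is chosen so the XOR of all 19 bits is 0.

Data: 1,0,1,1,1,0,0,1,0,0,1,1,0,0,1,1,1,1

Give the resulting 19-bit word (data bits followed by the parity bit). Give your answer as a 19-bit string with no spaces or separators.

XOR of the 18 data bits: 1⊕0⊕1⊕1⊕1⊕0⊕0⊕1⊕0⊕0⊕1⊕1⊕0⊕0⊕1⊕1⊕1⊕1 = 1
Parity bit = 1 (so all 19 bits XOR to 0).

1011100100110011111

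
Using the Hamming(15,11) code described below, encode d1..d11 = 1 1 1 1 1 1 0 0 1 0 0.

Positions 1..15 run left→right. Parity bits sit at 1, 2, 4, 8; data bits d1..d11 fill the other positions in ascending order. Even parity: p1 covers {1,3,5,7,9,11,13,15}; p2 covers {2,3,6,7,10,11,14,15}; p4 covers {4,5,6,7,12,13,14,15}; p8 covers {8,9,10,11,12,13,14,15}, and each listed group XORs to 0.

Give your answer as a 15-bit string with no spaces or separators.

101011111100100

Place data at non-parity positions: p1 p2 1 p4 1 1 1 p8 1 1 0 0 1 0 0
p1 (pos 1,3,5,7,9,11,13,15): XOR of data positions = 1⊕1⊕1⊕1⊕0⊕1⊕0 = 1
p2 (pos 2,3,6,7,10,11,14,15): XOR of data positions = 1⊕1⊕1⊕1⊕0⊕0⊕0 = 0
p4 (pos 4,5,6,7,12,13,14,15): XOR of data positions = 1⊕1⊕1⊕0⊕1⊕0⊕0 = 0
p8 (pos 8,9,10,11,12,13,14,15): XOR of data positions = 1⊕1⊕0⊕0⊕1⊕0⊕0 = 1
Codeword: 101011111100100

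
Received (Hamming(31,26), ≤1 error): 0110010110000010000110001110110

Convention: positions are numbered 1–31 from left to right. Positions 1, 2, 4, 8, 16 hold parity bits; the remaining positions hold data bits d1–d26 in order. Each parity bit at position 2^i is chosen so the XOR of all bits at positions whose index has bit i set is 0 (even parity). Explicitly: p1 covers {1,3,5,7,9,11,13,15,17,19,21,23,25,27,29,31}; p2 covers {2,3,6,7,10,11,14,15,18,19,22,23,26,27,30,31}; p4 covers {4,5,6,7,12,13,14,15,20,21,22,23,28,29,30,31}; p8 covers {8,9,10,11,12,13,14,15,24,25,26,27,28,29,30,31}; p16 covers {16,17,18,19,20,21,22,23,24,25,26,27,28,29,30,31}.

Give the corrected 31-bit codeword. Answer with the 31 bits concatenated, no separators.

0110010110000010001110001110110

s1 (pos 1,3,5,7,9,11,13,15,17,19,21,23,25,27,29,31): 0⊕1⊕0⊕0⊕1⊕0⊕0⊕1⊕0⊕0⊕1⊕0⊕1⊕1⊕1⊕0 = 1
s2 (pos 2,3,6,7,10,11,14,15,18,19,22,23,26,27,30,31): 1⊕1⊕1⊕0⊕0⊕0⊕0⊕1⊕0⊕0⊕0⊕0⊕1⊕1⊕1⊕0 = 1
s4 (pos 4,5,6,7,12,13,14,15,20,21,22,23,28,29,30,31): 0⊕0⊕1⊕0⊕0⊕0⊕0⊕1⊕1⊕1⊕0⊕0⊕0⊕1⊕1⊕0 = 0
s8 (pos 8,9,10,11,12,13,14,15,24,25,26,27,28,29,30,31): 1⊕1⊕0⊕0⊕0⊕0⊕0⊕1⊕0⊕1⊕1⊕1⊕0⊕1⊕1⊕0 = 0
s16 (pos 16,17,18,19,20,21,22,23,24,25,26,27,28,29,30,31): 0⊕0⊕0⊕0⊕1⊕1⊕0⊕0⊕0⊕1⊕1⊕1⊕0⊕1⊕1⊕0 = 1
Syndrome s16…s1 = 10011 → error at position 19.
Flip position 19: 0110010110000010000110001110110 → 0110010110000010001110001110110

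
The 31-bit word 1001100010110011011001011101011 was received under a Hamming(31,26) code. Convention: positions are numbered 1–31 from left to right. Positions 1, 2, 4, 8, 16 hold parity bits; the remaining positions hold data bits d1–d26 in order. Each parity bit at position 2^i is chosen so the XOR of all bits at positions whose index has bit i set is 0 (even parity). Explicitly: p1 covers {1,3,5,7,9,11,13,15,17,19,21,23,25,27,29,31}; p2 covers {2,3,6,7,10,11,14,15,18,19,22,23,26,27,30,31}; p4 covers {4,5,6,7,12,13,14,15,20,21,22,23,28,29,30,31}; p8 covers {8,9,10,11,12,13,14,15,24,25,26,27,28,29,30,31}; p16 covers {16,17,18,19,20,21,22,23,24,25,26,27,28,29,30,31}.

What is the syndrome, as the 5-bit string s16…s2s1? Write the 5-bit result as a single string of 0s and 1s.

00000

s1 (pos 1,3,5,7,9,11,13,15,17,19,21,23,25,27,29,31): 1⊕0⊕1⊕0⊕1⊕1⊕0⊕1⊕0⊕1⊕0⊕0⊕1⊕0⊕0⊕1 = 0
s2 (pos 2,3,6,7,10,11,14,15,18,19,22,23,26,27,30,31): 0⊕0⊕0⊕0⊕0⊕1⊕0⊕1⊕1⊕1⊕1⊕0⊕1⊕0⊕1⊕1 = 0
s4 (pos 4,5,6,7,12,13,14,15,20,21,22,23,28,29,30,31): 1⊕1⊕0⊕0⊕1⊕0⊕0⊕1⊕0⊕0⊕1⊕0⊕1⊕0⊕1⊕1 = 0
s8 (pos 8,9,10,11,12,13,14,15,24,25,26,27,28,29,30,31): 0⊕1⊕0⊕1⊕1⊕0⊕0⊕1⊕1⊕1⊕1⊕0⊕1⊕0⊕1⊕1 = 0
s16 (pos 16,17,18,19,20,21,22,23,24,25,26,27,28,29,30,31): 1⊕0⊕1⊕1⊕0⊕0⊕1⊕0⊕1⊕1⊕1⊕0⊕1⊕0⊕1⊕1 = 0
Syndrome s16…s1 = 00000 → no error.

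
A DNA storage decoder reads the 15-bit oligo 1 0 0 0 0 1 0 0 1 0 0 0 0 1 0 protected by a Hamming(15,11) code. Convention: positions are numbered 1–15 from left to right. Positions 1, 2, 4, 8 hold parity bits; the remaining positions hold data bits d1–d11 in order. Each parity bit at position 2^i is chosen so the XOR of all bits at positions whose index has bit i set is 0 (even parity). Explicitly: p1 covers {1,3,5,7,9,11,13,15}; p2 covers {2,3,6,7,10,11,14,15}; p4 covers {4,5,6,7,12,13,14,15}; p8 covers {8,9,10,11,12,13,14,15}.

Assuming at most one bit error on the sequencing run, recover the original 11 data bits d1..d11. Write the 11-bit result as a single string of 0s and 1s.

00101000010

s1 (pos 1,3,5,7,9,11,13,15): 1⊕0⊕0⊕0⊕1⊕0⊕0⊕0 = 0
s2 (pos 2,3,6,7,10,11,14,15): 0⊕0⊕1⊕0⊕0⊕0⊕1⊕0 = 0
s4 (pos 4,5,6,7,12,13,14,15): 0⊕0⊕1⊕0⊕0⊕0⊕1⊕0 = 0
s8 (pos 8,9,10,11,12,13,14,15): 0⊕1⊕0⊕0⊕0⊕0⊕1⊕0 = 0
Syndrome s8…s1 = 0000 → no error.
Read data bits from positions 3,5,6,7,9,10,11,12,13,14,15: 00101000010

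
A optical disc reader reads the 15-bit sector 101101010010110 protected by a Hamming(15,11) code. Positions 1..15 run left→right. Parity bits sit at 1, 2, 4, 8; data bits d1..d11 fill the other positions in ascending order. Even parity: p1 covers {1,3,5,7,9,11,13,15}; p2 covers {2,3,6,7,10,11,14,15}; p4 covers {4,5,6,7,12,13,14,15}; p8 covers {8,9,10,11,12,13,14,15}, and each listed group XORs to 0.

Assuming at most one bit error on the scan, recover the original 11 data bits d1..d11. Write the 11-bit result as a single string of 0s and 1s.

10100010110

s1 (pos 1,3,5,7,9,11,13,15): 1⊕1⊕0⊕0⊕0⊕1⊕1⊕0 = 0
s2 (pos 2,3,6,7,10,11,14,15): 0⊕1⊕1⊕0⊕0⊕1⊕1⊕0 = 0
s4 (pos 4,5,6,7,12,13,14,15): 1⊕0⊕1⊕0⊕0⊕1⊕1⊕0 = 0
s8 (pos 8,9,10,11,12,13,14,15): 1⊕0⊕0⊕1⊕0⊕1⊕1⊕0 = 0
Syndrome s8…s1 = 0000 → no error.
Read data bits from positions 3,5,6,7,9,10,11,12,13,14,15: 10100010110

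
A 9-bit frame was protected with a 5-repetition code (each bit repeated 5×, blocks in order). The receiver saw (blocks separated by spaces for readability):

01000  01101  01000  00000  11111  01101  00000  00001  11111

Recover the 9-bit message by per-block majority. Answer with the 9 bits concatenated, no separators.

010011001

Block 1 (01000): 1 one → 0
Block 2 (01101): 3 ones → 1
Block 3 (01000): 1 one → 0
Block 4 (00000): 0 ones → 0
Block 5 (11111): 5 ones → 1
Block 6 (01101): 3 ones → 1
Block 7 (00000): 0 ones → 0
Block 8 (00001): 1 one → 0
Block 9 (11111): 5 ones → 1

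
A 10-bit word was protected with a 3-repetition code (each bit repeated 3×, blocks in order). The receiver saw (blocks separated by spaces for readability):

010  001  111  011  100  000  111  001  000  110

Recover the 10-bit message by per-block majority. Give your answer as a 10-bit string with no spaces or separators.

0011001001

Block 1 (010): 1 one → 0
Block 2 (001): 1 one → 0
Block 3 (111): 3 ones → 1
Block 4 (011): 2 ones → 1
Block 5 (100): 1 one → 0
Block 6 (000): 0 ones → 0
Block 7 (111): 3 ones → 1
Block 8 (001): 1 one → 0
Block 9 (000): 0 ones → 0
Block 10 (110): 2 ones → 1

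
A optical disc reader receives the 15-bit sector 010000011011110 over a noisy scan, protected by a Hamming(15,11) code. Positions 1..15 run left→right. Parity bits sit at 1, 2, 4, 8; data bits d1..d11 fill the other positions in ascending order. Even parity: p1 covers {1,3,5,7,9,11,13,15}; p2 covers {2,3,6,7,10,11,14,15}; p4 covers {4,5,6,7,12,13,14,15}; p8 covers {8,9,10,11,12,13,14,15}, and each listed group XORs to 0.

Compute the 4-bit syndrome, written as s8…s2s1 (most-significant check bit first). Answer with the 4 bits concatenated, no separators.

0111

s1 (pos 1,3,5,7,9,11,13,15): 0⊕0⊕0⊕0⊕1⊕1⊕1⊕0 = 1
s2 (pos 2,3,6,7,10,11,14,15): 1⊕0⊕0⊕0⊕0⊕1⊕1⊕0 = 1
s4 (pos 4,5,6,7,12,13,14,15): 0⊕0⊕0⊕0⊕1⊕1⊕1⊕0 = 1
s8 (pos 8,9,10,11,12,13,14,15): 1⊕1⊕0⊕1⊕1⊕1⊕1⊕0 = 0
Syndrome s8…s1 = 0111 → error at position 7.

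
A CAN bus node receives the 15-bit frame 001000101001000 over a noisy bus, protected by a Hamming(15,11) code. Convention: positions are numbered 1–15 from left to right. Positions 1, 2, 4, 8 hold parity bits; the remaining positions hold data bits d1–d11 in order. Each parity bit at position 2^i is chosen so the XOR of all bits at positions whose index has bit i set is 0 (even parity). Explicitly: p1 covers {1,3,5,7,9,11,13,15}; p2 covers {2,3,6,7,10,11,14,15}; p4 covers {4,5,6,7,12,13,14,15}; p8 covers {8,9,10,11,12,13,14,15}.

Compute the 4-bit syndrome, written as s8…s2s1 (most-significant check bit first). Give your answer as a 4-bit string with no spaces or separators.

s1 (pos 1,3,5,7,9,11,13,15): 0⊕1⊕0⊕1⊕1⊕0⊕0⊕0 = 1
s2 (pos 2,3,6,7,10,11,14,15): 0⊕1⊕0⊕1⊕0⊕0⊕0⊕0 = 0
s4 (pos 4,5,6,7,12,13,14,15): 0⊕0⊕0⊕1⊕1⊕0⊕0⊕0 = 0
s8 (pos 8,9,10,11,12,13,14,15): 0⊕1⊕0⊕0⊕1⊕0⊕0⊕0 = 0
Syndrome s8…s1 = 0001 → error at position 1.

0001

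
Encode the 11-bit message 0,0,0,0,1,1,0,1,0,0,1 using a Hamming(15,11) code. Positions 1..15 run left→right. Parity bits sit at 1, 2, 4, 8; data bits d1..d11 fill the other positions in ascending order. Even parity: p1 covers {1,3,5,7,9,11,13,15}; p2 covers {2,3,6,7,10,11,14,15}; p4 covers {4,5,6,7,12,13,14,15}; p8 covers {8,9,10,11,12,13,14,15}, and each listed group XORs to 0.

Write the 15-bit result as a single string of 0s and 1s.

000000001101001

Place data at non-parity positions: p1 p2 0 p4 0 0 0 p8 1 1 0 1 0 0 1
p1 (pos 1,3,5,7,9,11,13,15): XOR of data positions = 0⊕0⊕0⊕1⊕0⊕0⊕1 = 0
p2 (pos 2,3,6,7,10,11,14,15): XOR of data positions = 0⊕0⊕0⊕1⊕0⊕0⊕1 = 0
p4 (pos 4,5,6,7,12,13,14,15): XOR of data positions = 0⊕0⊕0⊕1⊕0⊕0⊕1 = 0
p8 (pos 8,9,10,11,12,13,14,15): XOR of data positions = 1⊕1⊕0⊕1⊕0⊕0⊕1 = 0
Codeword: 000000001101001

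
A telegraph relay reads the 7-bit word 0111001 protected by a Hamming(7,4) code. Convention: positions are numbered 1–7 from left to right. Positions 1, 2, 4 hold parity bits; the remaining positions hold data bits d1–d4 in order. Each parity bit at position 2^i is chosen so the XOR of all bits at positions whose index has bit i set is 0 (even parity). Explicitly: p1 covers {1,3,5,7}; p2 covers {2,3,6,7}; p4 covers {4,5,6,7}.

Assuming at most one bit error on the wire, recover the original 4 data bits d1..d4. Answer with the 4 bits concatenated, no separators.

s1 (pos 1,3,5,7): 0⊕1⊕0⊕1 = 0
s2 (pos 2,3,6,7): 1⊕1⊕0⊕1 = 1
s4 (pos 4,5,6,7): 1⊕0⊕0⊕1 = 0
Syndrome s4…s1 = 010 → error at position 2.
Flip position 2: 0111001 → 0011001
Read data bits from positions 3,5,6,7: 1001

1001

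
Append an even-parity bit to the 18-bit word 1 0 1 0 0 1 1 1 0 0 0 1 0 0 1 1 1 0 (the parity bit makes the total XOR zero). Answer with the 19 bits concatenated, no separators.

1010011100010011101

XOR of the 18 data bits: 1⊕0⊕1⊕0⊕0⊕1⊕1⊕1⊕0⊕0⊕0⊕1⊕0⊕0⊕1⊕1⊕1⊕0 = 1
Parity bit = 1 (so all 19 bits XOR to 0).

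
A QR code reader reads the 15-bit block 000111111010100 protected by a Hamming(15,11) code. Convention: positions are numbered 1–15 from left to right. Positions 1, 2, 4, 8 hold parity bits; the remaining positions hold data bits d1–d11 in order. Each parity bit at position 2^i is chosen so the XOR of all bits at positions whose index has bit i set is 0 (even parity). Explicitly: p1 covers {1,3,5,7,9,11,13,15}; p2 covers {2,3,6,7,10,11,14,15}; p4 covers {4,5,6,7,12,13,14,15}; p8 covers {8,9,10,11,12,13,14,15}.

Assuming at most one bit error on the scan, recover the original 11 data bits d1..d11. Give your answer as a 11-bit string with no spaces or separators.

s1 (pos 1,3,5,7,9,11,13,15): 0⊕0⊕1⊕1⊕1⊕1⊕1⊕0 = 1
s2 (pos 2,3,6,7,10,11,14,15): 0⊕0⊕1⊕1⊕0⊕1⊕0⊕0 = 1
s4 (pos 4,5,6,7,12,13,14,15): 1⊕1⊕1⊕1⊕0⊕1⊕0⊕0 = 1
s8 (pos 8,9,10,11,12,13,14,15): 1⊕1⊕0⊕1⊕0⊕1⊕0⊕0 = 0
Syndrome s8…s1 = 0111 → error at position 7.
Flip position 7: 000111111010100 → 000111011010100
Read data bits from positions 3,5,6,7,9,10,11,12,13,14,15: 01101010100

01101010100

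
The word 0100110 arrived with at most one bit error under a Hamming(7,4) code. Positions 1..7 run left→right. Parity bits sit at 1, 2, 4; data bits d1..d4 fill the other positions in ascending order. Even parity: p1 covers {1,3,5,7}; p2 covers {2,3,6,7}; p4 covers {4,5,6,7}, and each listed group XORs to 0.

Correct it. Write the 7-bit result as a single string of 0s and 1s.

1100110

s1 (pos 1,3,5,7): 0⊕0⊕1⊕0 = 1
s2 (pos 2,3,6,7): 1⊕0⊕1⊕0 = 0
s4 (pos 4,5,6,7): 0⊕1⊕1⊕0 = 0
Syndrome s4…s1 = 001 → error at position 1.
Flip position 1: 0100110 → 1100110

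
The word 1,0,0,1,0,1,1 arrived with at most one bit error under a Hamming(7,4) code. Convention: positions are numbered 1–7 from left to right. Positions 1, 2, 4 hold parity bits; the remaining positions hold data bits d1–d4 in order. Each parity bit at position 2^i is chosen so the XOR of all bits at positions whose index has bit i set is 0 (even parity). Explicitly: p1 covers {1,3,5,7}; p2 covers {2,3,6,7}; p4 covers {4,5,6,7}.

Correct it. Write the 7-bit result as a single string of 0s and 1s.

1000011

s1 (pos 1,3,5,7): 1⊕0⊕0⊕1 = 0
s2 (pos 2,3,6,7): 0⊕0⊕1⊕1 = 0
s4 (pos 4,5,6,7): 1⊕0⊕1⊕1 = 1
Syndrome s4…s1 = 100 → error at position 4.
Flip position 4: 1001011 → 1000011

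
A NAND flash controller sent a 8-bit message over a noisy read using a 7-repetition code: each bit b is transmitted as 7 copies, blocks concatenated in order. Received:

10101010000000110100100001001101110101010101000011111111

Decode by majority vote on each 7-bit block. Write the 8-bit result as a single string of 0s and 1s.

10101101

Block 1 (1010101): 4 ones → 1
Block 2 (0000000): 0 ones → 0
Block 3 (1101001): 4 ones → 1
Block 4 (0000100): 1 one → 0
Block 5 (1101110): 5 ones → 1
Block 6 (1010101): 4 ones → 1
Block 7 (0100001): 2 ones → 0
Block 8 (1111111): 7 ones → 1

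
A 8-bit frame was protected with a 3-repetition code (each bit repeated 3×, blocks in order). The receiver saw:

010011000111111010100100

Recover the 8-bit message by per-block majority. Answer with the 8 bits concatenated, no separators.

Block 1 (010): 1 one → 0
Block 2 (011): 2 ones → 1
Block 3 (000): 0 ones → 0
Block 4 (111): 3 ones → 1
Block 5 (111): 3 ones → 1
Block 6 (010): 1 one → 0
Block 7 (100): 1 one → 0
Block 8 (100): 1 one → 0

01011000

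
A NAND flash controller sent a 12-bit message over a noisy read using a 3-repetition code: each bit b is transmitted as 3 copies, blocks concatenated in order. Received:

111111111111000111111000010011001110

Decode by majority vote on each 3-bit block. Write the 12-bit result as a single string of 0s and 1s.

111101100101

Block 1 (111): 3 ones → 1
Block 2 (111): 3 ones → 1
Block 3 (111): 3 ones → 1
Block 4 (111): 3 ones → 1
Block 5 (000): 0 ones → 0
Block 6 (111): 3 ones → 1
Block 7 (111): 3 ones → 1
Block 8 (000): 0 ones → 0
Block 9 (010): 1 one → 0
Block 10 (011): 2 ones → 1
Block 11 (001): 1 one → 0
Block 12 (110): 2 ones → 1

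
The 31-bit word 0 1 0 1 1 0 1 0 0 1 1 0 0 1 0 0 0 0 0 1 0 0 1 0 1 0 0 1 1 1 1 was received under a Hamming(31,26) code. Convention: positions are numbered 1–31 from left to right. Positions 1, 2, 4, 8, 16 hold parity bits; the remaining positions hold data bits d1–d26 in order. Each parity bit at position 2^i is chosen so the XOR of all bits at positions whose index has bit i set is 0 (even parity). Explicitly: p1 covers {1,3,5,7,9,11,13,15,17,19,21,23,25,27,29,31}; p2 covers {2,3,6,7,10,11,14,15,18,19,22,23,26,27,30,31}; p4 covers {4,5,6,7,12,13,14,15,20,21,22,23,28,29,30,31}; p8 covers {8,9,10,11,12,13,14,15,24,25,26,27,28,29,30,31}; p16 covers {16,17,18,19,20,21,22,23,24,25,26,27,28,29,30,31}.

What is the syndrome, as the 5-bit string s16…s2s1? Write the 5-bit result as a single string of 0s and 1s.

10001

s1 (pos 1,3,5,7,9,11,13,15,17,19,21,23,25,27,29,31): 0⊕0⊕1⊕1⊕0⊕1⊕0⊕0⊕0⊕0⊕0⊕1⊕1⊕0⊕1⊕1 = 1
s2 (pos 2,3,6,7,10,11,14,15,18,19,22,23,26,27,30,31): 1⊕0⊕0⊕1⊕1⊕1⊕1⊕0⊕0⊕0⊕0⊕1⊕0⊕0⊕1⊕1 = 0
s4 (pos 4,5,6,7,12,13,14,15,20,21,22,23,28,29,30,31): 1⊕1⊕0⊕1⊕0⊕0⊕1⊕0⊕1⊕0⊕0⊕1⊕1⊕1⊕1⊕1 = 0
s8 (pos 8,9,10,11,12,13,14,15,24,25,26,27,28,29,30,31): 0⊕0⊕1⊕1⊕0⊕0⊕1⊕0⊕0⊕1⊕0⊕0⊕1⊕1⊕1⊕1 = 0
s16 (pos 16,17,18,19,20,21,22,23,24,25,26,27,28,29,30,31): 0⊕0⊕0⊕0⊕1⊕0⊕0⊕1⊕0⊕1⊕0⊕0⊕1⊕1⊕1⊕1 = 1
Syndrome s16…s1 = 10001 → error at position 17.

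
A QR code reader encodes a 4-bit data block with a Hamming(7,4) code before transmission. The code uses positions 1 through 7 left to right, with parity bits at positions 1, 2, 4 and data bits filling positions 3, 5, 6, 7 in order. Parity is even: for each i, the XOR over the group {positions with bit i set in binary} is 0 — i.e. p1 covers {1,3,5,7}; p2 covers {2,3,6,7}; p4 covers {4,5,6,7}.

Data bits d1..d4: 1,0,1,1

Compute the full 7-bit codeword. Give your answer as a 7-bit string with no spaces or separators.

0110011

Place data at non-parity positions: p1 p2 1 p4 0 1 1
p1 (pos 1,3,5,7): XOR of data positions = 1⊕0⊕1 = 0
p2 (pos 2,3,6,7): XOR of data positions = 1⊕1⊕1 = 1
p4 (pos 4,5,6,7): XOR of data positions = 0⊕1⊕1 = 0
Codeword: 0110011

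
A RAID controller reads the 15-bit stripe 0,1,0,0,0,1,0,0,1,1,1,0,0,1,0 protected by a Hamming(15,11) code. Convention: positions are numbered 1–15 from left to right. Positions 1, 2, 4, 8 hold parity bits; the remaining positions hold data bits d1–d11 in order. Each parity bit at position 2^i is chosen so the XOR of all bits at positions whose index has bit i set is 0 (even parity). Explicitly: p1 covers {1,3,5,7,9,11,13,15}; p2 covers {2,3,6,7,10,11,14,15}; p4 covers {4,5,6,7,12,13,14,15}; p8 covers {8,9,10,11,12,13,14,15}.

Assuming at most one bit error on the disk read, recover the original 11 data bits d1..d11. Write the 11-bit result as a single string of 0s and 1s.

00101110010

s1 (pos 1,3,5,7,9,11,13,15): 0⊕0⊕0⊕0⊕1⊕1⊕0⊕0 = 0
s2 (pos 2,3,6,7,10,11,14,15): 1⊕0⊕1⊕0⊕1⊕1⊕1⊕0 = 1
s4 (pos 4,5,6,7,12,13,14,15): 0⊕0⊕1⊕0⊕0⊕0⊕1⊕0 = 0
s8 (pos 8,9,10,11,12,13,14,15): 0⊕1⊕1⊕1⊕0⊕0⊕1⊕0 = 0
Syndrome s8…s1 = 0010 → error at position 2.
Flip position 2: 010001001110010 → 000001001110010
Read data bits from positions 3,5,6,7,9,10,11,12,13,14,15: 00101110010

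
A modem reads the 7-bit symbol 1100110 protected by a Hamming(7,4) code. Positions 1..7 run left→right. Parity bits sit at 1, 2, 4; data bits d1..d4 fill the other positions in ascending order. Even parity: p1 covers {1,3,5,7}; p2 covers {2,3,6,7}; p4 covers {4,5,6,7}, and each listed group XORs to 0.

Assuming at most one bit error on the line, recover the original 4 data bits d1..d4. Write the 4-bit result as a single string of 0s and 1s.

s1 (pos 1,3,5,7): 1⊕0⊕1⊕0 = 0
s2 (pos 2,3,6,7): 1⊕0⊕1⊕0 = 0
s4 (pos 4,5,6,7): 0⊕1⊕1⊕0 = 0
Syndrome s4…s1 = 000 → no error.
Read data bits from positions 3,5,6,7: 0110

0110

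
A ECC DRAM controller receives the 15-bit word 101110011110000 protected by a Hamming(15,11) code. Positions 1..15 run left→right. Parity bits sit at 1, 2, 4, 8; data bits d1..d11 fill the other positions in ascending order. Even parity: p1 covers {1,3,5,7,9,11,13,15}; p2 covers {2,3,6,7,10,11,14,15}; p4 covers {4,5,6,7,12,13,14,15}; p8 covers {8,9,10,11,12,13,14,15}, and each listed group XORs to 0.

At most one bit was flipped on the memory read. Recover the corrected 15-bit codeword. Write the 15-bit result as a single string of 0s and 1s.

s1 (pos 1,3,5,7,9,11,13,15): 1⊕1⊕1⊕0⊕1⊕1⊕0⊕0 = 1
s2 (pos 2,3,6,7,10,11,14,15): 0⊕1⊕0⊕0⊕1⊕1⊕0⊕0 = 1
s4 (pos 4,5,6,7,12,13,14,15): 1⊕1⊕0⊕0⊕0⊕0⊕0⊕0 = 0
s8 (pos 8,9,10,11,12,13,14,15): 1⊕1⊕1⊕1⊕0⊕0⊕0⊕0 = 0
Syndrome s8…s1 = 0011 → error at position 3.
Flip position 3: 101110011110000 → 100110011110000

100110011110000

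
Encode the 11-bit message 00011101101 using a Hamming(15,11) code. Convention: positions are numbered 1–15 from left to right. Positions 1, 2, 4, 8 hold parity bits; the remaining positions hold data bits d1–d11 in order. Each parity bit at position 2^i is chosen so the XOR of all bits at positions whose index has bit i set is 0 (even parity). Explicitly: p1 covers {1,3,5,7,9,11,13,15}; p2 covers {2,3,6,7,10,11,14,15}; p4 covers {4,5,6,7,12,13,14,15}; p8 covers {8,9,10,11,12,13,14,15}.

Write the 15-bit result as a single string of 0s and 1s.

Place data at non-parity positions: p1 p2 0 p4 0 0 1 p8 1 1 0 1 1 0 1
p1 (pos 1,3,5,7,9,11,13,15): XOR of data positions = 0⊕0⊕1⊕1⊕0⊕1⊕1 = 0
p2 (pos 2,3,6,7,10,11,14,15): XOR of data positions = 0⊕0⊕1⊕1⊕0⊕0⊕1 = 1
p4 (pos 4,5,6,7,12,13,14,15): XOR of data positions = 0⊕0⊕1⊕1⊕1⊕0⊕1 = 0
p8 (pos 8,9,10,11,12,13,14,15): XOR of data positions = 1⊕1⊕0⊕1⊕1⊕0⊕1 = 1
Codeword: 010000111101101

010000111101101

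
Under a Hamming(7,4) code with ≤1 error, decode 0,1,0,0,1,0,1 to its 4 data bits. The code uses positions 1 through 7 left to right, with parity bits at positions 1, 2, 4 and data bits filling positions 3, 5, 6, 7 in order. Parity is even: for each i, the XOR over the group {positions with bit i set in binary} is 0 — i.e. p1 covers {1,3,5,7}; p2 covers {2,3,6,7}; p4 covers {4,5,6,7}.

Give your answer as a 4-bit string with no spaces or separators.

s1 (pos 1,3,5,7): 0⊕0⊕1⊕1 = 0
s2 (pos 2,3,6,7): 1⊕0⊕0⊕1 = 0
s4 (pos 4,5,6,7): 0⊕1⊕0⊕1 = 0
Syndrome s4…s1 = 000 → no error.
Read data bits from positions 3,5,6,7: 0101

0101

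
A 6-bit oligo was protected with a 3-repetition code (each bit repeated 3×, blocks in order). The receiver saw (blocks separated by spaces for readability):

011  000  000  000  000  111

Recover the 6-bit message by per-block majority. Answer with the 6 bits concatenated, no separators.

Block 1 (011): 2 ones → 1
Block 2 (000): 0 ones → 0
Block 3 (000): 0 ones → 0
Block 4 (000): 0 ones → 0
Block 5 (000): 0 ones → 0
Block 6 (111): 3 ones → 1

100001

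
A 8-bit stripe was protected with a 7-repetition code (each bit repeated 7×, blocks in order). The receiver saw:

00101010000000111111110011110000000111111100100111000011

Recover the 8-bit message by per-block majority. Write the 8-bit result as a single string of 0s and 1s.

Block 1 (0010101): 3 ones → 0
Block 2 (0000000): 0 ones → 0
Block 3 (1111111): 7 ones → 1
Block 4 (1001111): 5 ones → 1
Block 5 (0000000): 0 ones → 0
Block 6 (1111111): 7 ones → 1
Block 7 (0010011): 3 ones → 0
Block 8 (1000011): 3 ones → 0

00110100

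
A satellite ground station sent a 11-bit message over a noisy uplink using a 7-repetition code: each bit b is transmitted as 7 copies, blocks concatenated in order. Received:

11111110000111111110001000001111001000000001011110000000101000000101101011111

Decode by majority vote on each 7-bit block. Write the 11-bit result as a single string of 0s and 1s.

10101010001

Block 1 (1111111): 7 ones → 1
Block 2 (0000111): 3 ones → 0
Block 3 (1111100): 5 ones → 1
Block 4 (0100000): 1 one → 0
Block 5 (1111001): 5 ones → 1
Block 6 (0000000): 0 ones → 0
Block 7 (0101111): 5 ones → 1
Block 8 (0000000): 0 ones → 0
Block 9 (1010000): 2 ones → 0
Block 10 (0010110): 3 ones → 0
Block 11 (1011111): 6 ones → 1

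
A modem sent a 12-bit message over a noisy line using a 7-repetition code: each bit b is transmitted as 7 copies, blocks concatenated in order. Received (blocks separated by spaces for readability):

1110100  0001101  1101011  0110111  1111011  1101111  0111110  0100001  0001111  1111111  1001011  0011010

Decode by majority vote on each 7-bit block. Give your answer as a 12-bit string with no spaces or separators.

101111101110

Block 1 (1110100): 4 ones → 1
Block 2 (0001101): 3 ones → 0
Block 3 (1101011): 5 ones → 1
Block 4 (0110111): 5 ones → 1
Block 5 (1111011): 6 ones → 1
Block 6 (1101111): 6 ones → 1
Block 7 (0111110): 5 ones → 1
Block 8 (0100001): 2 ones → 0
Block 9 (0001111): 4 ones → 1
Block 10 (1111111): 7 ones → 1
Block 11 (1001011): 4 ones → 1
Block 12 (0011010): 3 ones → 0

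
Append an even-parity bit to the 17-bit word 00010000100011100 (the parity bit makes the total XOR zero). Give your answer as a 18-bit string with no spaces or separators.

000100001000111001

XOR of the 17 data bits: 0⊕0⊕0⊕1⊕0⊕0⊕0⊕0⊕1⊕0⊕0⊕0⊕1⊕1⊕1⊕0⊕0 = 1
Parity bit = 1 (so all 18 bits XOR to 0).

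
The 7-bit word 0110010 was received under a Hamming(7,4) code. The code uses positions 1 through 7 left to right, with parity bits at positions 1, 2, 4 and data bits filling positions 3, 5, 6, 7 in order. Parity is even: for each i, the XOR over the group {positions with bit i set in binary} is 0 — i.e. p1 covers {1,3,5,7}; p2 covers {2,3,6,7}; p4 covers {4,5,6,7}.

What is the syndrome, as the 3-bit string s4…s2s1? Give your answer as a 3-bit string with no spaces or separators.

111

s1 (pos 1,3,5,7): 0⊕1⊕0⊕0 = 1
s2 (pos 2,3,6,7): 1⊕1⊕1⊕0 = 1
s4 (pos 4,5,6,7): 0⊕0⊕1⊕0 = 1
Syndrome s4…s1 = 111 → error at position 7.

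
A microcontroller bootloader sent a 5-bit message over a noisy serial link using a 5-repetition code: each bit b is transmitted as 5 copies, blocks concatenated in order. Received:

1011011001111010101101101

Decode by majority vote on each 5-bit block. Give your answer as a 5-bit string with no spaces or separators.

11111

Block 1 (10110): 3 ones → 1
Block 2 (11001): 3 ones → 1
Block 3 (11101): 4 ones → 1
Block 4 (01011): 3 ones → 1
Block 5 (01101): 3 ones → 1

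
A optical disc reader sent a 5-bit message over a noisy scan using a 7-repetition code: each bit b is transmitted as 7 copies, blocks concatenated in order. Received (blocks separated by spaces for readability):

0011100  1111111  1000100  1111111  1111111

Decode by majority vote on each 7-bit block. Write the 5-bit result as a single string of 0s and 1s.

01011

Block 1 (0011100): 3 ones → 0
Block 2 (1111111): 7 ones → 1
Block 3 (1000100): 2 ones → 0
Block 4 (1111111): 7 ones → 1
Block 5 (1111111): 7 ones → 1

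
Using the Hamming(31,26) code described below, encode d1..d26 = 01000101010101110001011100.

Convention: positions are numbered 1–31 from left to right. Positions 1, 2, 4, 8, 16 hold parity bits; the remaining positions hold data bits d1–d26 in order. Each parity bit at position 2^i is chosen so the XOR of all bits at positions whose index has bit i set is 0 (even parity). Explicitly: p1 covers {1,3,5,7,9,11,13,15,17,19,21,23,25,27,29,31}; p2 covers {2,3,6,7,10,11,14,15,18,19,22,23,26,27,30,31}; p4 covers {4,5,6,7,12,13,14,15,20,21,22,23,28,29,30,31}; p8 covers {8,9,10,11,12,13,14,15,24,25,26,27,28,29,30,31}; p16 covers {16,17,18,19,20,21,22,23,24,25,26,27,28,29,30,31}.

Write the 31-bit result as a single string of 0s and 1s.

Place data at non-parity positions: p1 p2 0 p4 1 0 0 p8 0 1 0 1 0 1 0 p16 1 0 1 1 1 0 0 0 1 0 1 1 1 0 0
p1 (pos 1,3,5,7,9,11,13,15,17,19,21,23,25,27,29,31): XOR of data positions = 0⊕1⊕0⊕0⊕0⊕0⊕0⊕1⊕1⊕1⊕0⊕1⊕1⊕1⊕0 = 1
p2 (pos 2,3,6,7,10,11,14,15,18,19,22,23,26,27,30,31): XOR of data positions = 0⊕0⊕0⊕1⊕0⊕1⊕0⊕0⊕1⊕0⊕0⊕0⊕1⊕0⊕0 = 0
p4 (pos 4,5,6,7,12,13,14,15,20,21,22,23,28,29,30,31): XOR of data positions = 1⊕0⊕0⊕1⊕0⊕1⊕0⊕1⊕1⊕0⊕0⊕1⊕1⊕0⊕0 = 1
p8 (pos 8,9,10,11,12,13,14,15,24,25,26,27,28,29,30,31): XOR of data positions = 0⊕1⊕0⊕1⊕0⊕1⊕0⊕0⊕1⊕0⊕1⊕1⊕1⊕0⊕0 = 1
p16 (pos 16,17,18,19,20,21,22,23,24,25,26,27,28,29,30,31): XOR of data positions = 1⊕0⊕1⊕1⊕1⊕0⊕0⊕0⊕1⊕0⊕1⊕1⊕1⊕0⊕0 = 0
Codeword: 1001100101010100101110001011100

1001100101010100101110001011100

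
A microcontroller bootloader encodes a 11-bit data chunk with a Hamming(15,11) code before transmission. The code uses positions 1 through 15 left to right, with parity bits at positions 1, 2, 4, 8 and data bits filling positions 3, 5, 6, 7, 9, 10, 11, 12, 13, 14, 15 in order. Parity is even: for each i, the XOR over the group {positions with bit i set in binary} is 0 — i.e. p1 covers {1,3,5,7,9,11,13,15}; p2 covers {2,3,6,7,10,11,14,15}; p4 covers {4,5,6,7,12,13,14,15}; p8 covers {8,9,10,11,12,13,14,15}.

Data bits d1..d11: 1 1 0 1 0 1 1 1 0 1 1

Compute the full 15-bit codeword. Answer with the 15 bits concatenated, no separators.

101110110111011

Place data at non-parity positions: p1 p2 1 p4 1 0 1 p8 0 1 1 1 0 1 1
p1 (pos 1,3,5,7,9,11,13,15): XOR of data positions = 1⊕1⊕1⊕0⊕1⊕0⊕1 = 1
p2 (pos 2,3,6,7,10,11,14,15): XOR of data positions = 1⊕0⊕1⊕1⊕1⊕1⊕1 = 0
p4 (pos 4,5,6,7,12,13,14,15): XOR of data positions = 1⊕0⊕1⊕1⊕0⊕1⊕1 = 1
p8 (pos 8,9,10,11,12,13,14,15): XOR of data positions = 0⊕1⊕1⊕1⊕0⊕1⊕1 = 1
Codeword: 101110110111011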